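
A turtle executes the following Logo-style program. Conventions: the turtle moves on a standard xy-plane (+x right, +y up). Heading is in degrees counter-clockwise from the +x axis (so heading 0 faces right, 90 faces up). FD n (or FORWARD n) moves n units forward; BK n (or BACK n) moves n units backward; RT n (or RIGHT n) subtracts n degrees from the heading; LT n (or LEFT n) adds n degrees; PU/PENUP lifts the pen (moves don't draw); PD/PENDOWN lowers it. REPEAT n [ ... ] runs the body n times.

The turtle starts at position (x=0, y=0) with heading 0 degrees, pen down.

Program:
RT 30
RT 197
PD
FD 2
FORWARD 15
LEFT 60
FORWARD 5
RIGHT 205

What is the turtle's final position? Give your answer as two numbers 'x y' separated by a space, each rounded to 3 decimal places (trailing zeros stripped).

Answer: -16.466 11.308

Derivation:
Executing turtle program step by step:
Start: pos=(0,0), heading=0, pen down
RT 30: heading 0 -> 330
RT 197: heading 330 -> 133
PD: pen down
FD 2: (0,0) -> (-1.364,1.463) [heading=133, draw]
FD 15: (-1.364,1.463) -> (-11.594,12.433) [heading=133, draw]
LT 60: heading 133 -> 193
FD 5: (-11.594,12.433) -> (-16.466,11.308) [heading=193, draw]
RT 205: heading 193 -> 348
Final: pos=(-16.466,11.308), heading=348, 3 segment(s) drawn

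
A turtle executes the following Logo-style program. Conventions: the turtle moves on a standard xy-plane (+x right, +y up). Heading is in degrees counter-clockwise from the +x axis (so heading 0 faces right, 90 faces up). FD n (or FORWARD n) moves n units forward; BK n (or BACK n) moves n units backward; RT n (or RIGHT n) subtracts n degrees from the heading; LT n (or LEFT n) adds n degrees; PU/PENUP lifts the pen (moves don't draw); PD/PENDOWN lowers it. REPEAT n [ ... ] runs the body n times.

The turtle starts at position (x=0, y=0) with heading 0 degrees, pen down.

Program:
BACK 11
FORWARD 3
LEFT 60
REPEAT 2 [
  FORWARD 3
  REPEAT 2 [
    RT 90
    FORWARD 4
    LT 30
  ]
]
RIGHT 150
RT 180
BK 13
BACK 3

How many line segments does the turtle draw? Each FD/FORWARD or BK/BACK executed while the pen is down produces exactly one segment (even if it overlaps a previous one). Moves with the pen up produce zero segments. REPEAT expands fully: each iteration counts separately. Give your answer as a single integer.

Answer: 10

Derivation:
Executing turtle program step by step:
Start: pos=(0,0), heading=0, pen down
BK 11: (0,0) -> (-11,0) [heading=0, draw]
FD 3: (-11,0) -> (-8,0) [heading=0, draw]
LT 60: heading 0 -> 60
REPEAT 2 [
  -- iteration 1/2 --
  FD 3: (-8,0) -> (-6.5,2.598) [heading=60, draw]
  REPEAT 2 [
    -- iteration 1/2 --
    RT 90: heading 60 -> 330
    FD 4: (-6.5,2.598) -> (-3.036,0.598) [heading=330, draw]
    LT 30: heading 330 -> 0
    -- iteration 2/2 --
    RT 90: heading 0 -> 270
    FD 4: (-3.036,0.598) -> (-3.036,-3.402) [heading=270, draw]
    LT 30: heading 270 -> 300
  ]
  -- iteration 2/2 --
  FD 3: (-3.036,-3.402) -> (-1.536,-6) [heading=300, draw]
  REPEAT 2 [
    -- iteration 1/2 --
    RT 90: heading 300 -> 210
    FD 4: (-1.536,-6) -> (-5,-8) [heading=210, draw]
    LT 30: heading 210 -> 240
    -- iteration 2/2 --
    RT 90: heading 240 -> 150
    FD 4: (-5,-8) -> (-8.464,-6) [heading=150, draw]
    LT 30: heading 150 -> 180
  ]
]
RT 150: heading 180 -> 30
RT 180: heading 30 -> 210
BK 13: (-8.464,-6) -> (2.794,0.5) [heading=210, draw]
BK 3: (2.794,0.5) -> (5.392,2) [heading=210, draw]
Final: pos=(5.392,2), heading=210, 10 segment(s) drawn
Segments drawn: 10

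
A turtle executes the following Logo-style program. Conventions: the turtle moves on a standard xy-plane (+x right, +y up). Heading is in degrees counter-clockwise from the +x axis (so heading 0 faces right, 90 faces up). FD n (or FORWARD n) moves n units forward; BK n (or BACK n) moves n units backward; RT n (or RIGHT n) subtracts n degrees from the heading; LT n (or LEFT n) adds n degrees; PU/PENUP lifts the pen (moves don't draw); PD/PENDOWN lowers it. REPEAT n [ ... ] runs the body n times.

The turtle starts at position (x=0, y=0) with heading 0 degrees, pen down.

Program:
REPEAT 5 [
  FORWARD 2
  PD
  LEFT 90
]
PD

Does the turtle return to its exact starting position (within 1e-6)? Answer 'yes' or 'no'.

Answer: no

Derivation:
Executing turtle program step by step:
Start: pos=(0,0), heading=0, pen down
REPEAT 5 [
  -- iteration 1/5 --
  FD 2: (0,0) -> (2,0) [heading=0, draw]
  PD: pen down
  LT 90: heading 0 -> 90
  -- iteration 2/5 --
  FD 2: (2,0) -> (2,2) [heading=90, draw]
  PD: pen down
  LT 90: heading 90 -> 180
  -- iteration 3/5 --
  FD 2: (2,2) -> (0,2) [heading=180, draw]
  PD: pen down
  LT 90: heading 180 -> 270
  -- iteration 4/5 --
  FD 2: (0,2) -> (0,0) [heading=270, draw]
  PD: pen down
  LT 90: heading 270 -> 0
  -- iteration 5/5 --
  FD 2: (0,0) -> (2,0) [heading=0, draw]
  PD: pen down
  LT 90: heading 0 -> 90
]
PD: pen down
Final: pos=(2,0), heading=90, 5 segment(s) drawn

Start position: (0, 0)
Final position: (2, 0)
Distance = 2; >= 1e-6 -> NOT closed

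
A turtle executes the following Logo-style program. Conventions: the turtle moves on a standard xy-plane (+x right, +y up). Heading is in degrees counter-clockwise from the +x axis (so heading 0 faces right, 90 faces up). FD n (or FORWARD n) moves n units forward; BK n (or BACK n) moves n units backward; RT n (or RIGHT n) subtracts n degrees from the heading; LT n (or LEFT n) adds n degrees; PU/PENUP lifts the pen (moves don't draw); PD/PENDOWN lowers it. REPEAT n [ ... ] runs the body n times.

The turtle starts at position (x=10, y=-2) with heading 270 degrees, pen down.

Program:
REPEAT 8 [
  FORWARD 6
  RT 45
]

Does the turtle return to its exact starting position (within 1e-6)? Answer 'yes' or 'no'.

Executing turtle program step by step:
Start: pos=(10,-2), heading=270, pen down
REPEAT 8 [
  -- iteration 1/8 --
  FD 6: (10,-2) -> (10,-8) [heading=270, draw]
  RT 45: heading 270 -> 225
  -- iteration 2/8 --
  FD 6: (10,-8) -> (5.757,-12.243) [heading=225, draw]
  RT 45: heading 225 -> 180
  -- iteration 3/8 --
  FD 6: (5.757,-12.243) -> (-0.243,-12.243) [heading=180, draw]
  RT 45: heading 180 -> 135
  -- iteration 4/8 --
  FD 6: (-0.243,-12.243) -> (-4.485,-8) [heading=135, draw]
  RT 45: heading 135 -> 90
  -- iteration 5/8 --
  FD 6: (-4.485,-8) -> (-4.485,-2) [heading=90, draw]
  RT 45: heading 90 -> 45
  -- iteration 6/8 --
  FD 6: (-4.485,-2) -> (-0.243,2.243) [heading=45, draw]
  RT 45: heading 45 -> 0
  -- iteration 7/8 --
  FD 6: (-0.243,2.243) -> (5.757,2.243) [heading=0, draw]
  RT 45: heading 0 -> 315
  -- iteration 8/8 --
  FD 6: (5.757,2.243) -> (10,-2) [heading=315, draw]
  RT 45: heading 315 -> 270
]
Final: pos=(10,-2), heading=270, 8 segment(s) drawn

Start position: (10, -2)
Final position: (10, -2)
Distance = 0; < 1e-6 -> CLOSED

Answer: yes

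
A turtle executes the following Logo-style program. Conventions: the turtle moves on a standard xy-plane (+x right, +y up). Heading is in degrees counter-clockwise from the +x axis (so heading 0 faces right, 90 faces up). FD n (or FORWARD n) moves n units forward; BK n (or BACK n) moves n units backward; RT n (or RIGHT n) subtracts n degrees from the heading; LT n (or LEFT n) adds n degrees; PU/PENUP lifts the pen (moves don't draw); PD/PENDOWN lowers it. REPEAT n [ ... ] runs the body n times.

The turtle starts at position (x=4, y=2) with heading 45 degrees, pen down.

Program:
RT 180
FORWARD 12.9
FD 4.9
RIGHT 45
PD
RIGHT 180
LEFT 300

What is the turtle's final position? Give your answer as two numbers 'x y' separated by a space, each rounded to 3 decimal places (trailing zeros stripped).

Answer: -8.587 -10.587

Derivation:
Executing turtle program step by step:
Start: pos=(4,2), heading=45, pen down
RT 180: heading 45 -> 225
FD 12.9: (4,2) -> (-5.122,-7.122) [heading=225, draw]
FD 4.9: (-5.122,-7.122) -> (-8.587,-10.587) [heading=225, draw]
RT 45: heading 225 -> 180
PD: pen down
RT 180: heading 180 -> 0
LT 300: heading 0 -> 300
Final: pos=(-8.587,-10.587), heading=300, 2 segment(s) drawn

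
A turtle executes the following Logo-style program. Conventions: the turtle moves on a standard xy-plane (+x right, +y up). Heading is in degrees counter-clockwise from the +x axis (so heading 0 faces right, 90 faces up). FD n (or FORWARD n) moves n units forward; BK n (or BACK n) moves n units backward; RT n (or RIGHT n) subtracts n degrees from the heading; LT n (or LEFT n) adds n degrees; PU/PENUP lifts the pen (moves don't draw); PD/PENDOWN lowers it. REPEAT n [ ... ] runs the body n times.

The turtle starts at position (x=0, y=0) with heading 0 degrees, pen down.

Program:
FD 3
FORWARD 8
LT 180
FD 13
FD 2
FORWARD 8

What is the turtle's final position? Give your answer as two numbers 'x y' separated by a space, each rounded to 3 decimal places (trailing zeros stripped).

Executing turtle program step by step:
Start: pos=(0,0), heading=0, pen down
FD 3: (0,0) -> (3,0) [heading=0, draw]
FD 8: (3,0) -> (11,0) [heading=0, draw]
LT 180: heading 0 -> 180
FD 13: (11,0) -> (-2,0) [heading=180, draw]
FD 2: (-2,0) -> (-4,0) [heading=180, draw]
FD 8: (-4,0) -> (-12,0) [heading=180, draw]
Final: pos=(-12,0), heading=180, 5 segment(s) drawn

Answer: -12 0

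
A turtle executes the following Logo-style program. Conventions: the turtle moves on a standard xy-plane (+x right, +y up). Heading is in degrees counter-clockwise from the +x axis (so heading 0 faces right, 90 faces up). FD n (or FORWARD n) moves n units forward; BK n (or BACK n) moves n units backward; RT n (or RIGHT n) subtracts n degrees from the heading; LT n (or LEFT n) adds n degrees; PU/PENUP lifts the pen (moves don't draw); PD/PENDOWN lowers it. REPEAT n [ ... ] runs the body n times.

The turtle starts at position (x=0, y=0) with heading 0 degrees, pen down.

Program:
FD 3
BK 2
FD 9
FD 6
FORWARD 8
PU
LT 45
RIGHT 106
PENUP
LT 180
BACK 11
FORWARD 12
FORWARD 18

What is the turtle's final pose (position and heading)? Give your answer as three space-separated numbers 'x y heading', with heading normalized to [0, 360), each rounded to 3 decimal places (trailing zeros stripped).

Answer: 14.789 16.618 119

Derivation:
Executing turtle program step by step:
Start: pos=(0,0), heading=0, pen down
FD 3: (0,0) -> (3,0) [heading=0, draw]
BK 2: (3,0) -> (1,0) [heading=0, draw]
FD 9: (1,0) -> (10,0) [heading=0, draw]
FD 6: (10,0) -> (16,0) [heading=0, draw]
FD 8: (16,0) -> (24,0) [heading=0, draw]
PU: pen up
LT 45: heading 0 -> 45
RT 106: heading 45 -> 299
PU: pen up
LT 180: heading 299 -> 119
BK 11: (24,0) -> (29.333,-9.621) [heading=119, move]
FD 12: (29.333,-9.621) -> (23.515,0.875) [heading=119, move]
FD 18: (23.515,0.875) -> (14.789,16.618) [heading=119, move]
Final: pos=(14.789,16.618), heading=119, 5 segment(s) drawn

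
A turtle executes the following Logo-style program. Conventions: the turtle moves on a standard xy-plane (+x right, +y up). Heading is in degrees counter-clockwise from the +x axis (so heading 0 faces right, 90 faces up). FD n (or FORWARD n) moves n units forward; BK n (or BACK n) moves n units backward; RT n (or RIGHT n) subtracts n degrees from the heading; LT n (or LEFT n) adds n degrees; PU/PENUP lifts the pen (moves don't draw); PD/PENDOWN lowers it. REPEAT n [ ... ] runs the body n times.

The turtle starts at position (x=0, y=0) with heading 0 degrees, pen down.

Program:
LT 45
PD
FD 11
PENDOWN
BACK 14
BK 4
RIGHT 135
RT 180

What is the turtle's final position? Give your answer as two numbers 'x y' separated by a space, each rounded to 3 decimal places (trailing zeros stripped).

Answer: -4.95 -4.95

Derivation:
Executing turtle program step by step:
Start: pos=(0,0), heading=0, pen down
LT 45: heading 0 -> 45
PD: pen down
FD 11: (0,0) -> (7.778,7.778) [heading=45, draw]
PD: pen down
BK 14: (7.778,7.778) -> (-2.121,-2.121) [heading=45, draw]
BK 4: (-2.121,-2.121) -> (-4.95,-4.95) [heading=45, draw]
RT 135: heading 45 -> 270
RT 180: heading 270 -> 90
Final: pos=(-4.95,-4.95), heading=90, 3 segment(s) drawn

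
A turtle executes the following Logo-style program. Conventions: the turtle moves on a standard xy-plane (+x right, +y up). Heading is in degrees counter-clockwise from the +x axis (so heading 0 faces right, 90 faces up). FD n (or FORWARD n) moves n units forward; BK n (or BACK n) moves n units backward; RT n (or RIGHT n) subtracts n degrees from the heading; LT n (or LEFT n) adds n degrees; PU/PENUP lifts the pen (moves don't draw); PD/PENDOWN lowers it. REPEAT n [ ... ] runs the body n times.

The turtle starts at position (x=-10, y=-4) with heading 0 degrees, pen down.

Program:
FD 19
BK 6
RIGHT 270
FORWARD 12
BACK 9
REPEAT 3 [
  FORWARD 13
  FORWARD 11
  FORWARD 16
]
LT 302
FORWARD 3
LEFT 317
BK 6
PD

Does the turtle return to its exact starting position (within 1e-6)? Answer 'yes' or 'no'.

Answer: no

Derivation:
Executing turtle program step by step:
Start: pos=(-10,-4), heading=0, pen down
FD 19: (-10,-4) -> (9,-4) [heading=0, draw]
BK 6: (9,-4) -> (3,-4) [heading=0, draw]
RT 270: heading 0 -> 90
FD 12: (3,-4) -> (3,8) [heading=90, draw]
BK 9: (3,8) -> (3,-1) [heading=90, draw]
REPEAT 3 [
  -- iteration 1/3 --
  FD 13: (3,-1) -> (3,12) [heading=90, draw]
  FD 11: (3,12) -> (3,23) [heading=90, draw]
  FD 16: (3,23) -> (3,39) [heading=90, draw]
  -- iteration 2/3 --
  FD 13: (3,39) -> (3,52) [heading=90, draw]
  FD 11: (3,52) -> (3,63) [heading=90, draw]
  FD 16: (3,63) -> (3,79) [heading=90, draw]
  -- iteration 3/3 --
  FD 13: (3,79) -> (3,92) [heading=90, draw]
  FD 11: (3,92) -> (3,103) [heading=90, draw]
  FD 16: (3,103) -> (3,119) [heading=90, draw]
]
LT 302: heading 90 -> 32
FD 3: (3,119) -> (5.544,120.59) [heading=32, draw]
LT 317: heading 32 -> 349
BK 6: (5.544,120.59) -> (-0.346,121.735) [heading=349, draw]
PD: pen down
Final: pos=(-0.346,121.735), heading=349, 15 segment(s) drawn

Start position: (-10, -4)
Final position: (-0.346, 121.735)
Distance = 126.105; >= 1e-6 -> NOT closed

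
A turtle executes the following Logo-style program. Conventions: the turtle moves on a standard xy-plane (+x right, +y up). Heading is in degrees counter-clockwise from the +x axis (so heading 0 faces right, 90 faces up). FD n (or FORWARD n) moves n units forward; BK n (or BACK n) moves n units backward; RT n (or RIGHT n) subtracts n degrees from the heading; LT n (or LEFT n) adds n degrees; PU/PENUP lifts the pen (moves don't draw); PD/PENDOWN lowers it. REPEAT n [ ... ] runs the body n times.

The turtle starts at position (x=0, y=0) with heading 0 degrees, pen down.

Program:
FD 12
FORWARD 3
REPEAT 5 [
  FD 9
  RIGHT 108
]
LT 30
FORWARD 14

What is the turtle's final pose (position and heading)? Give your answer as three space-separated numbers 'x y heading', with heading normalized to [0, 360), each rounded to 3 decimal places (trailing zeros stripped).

Executing turtle program step by step:
Start: pos=(0,0), heading=0, pen down
FD 12: (0,0) -> (12,0) [heading=0, draw]
FD 3: (12,0) -> (15,0) [heading=0, draw]
REPEAT 5 [
  -- iteration 1/5 --
  FD 9: (15,0) -> (24,0) [heading=0, draw]
  RT 108: heading 0 -> 252
  -- iteration 2/5 --
  FD 9: (24,0) -> (21.219,-8.56) [heading=252, draw]
  RT 108: heading 252 -> 144
  -- iteration 3/5 --
  FD 9: (21.219,-8.56) -> (13.938,-3.269) [heading=144, draw]
  RT 108: heading 144 -> 36
  -- iteration 4/5 --
  FD 9: (13.938,-3.269) -> (21.219,2.021) [heading=36, draw]
  RT 108: heading 36 -> 288
  -- iteration 5/5 --
  FD 9: (21.219,2.021) -> (24,-6.539) [heading=288, draw]
  RT 108: heading 288 -> 180
]
LT 30: heading 180 -> 210
FD 14: (24,-6.539) -> (11.876,-13.539) [heading=210, draw]
Final: pos=(11.876,-13.539), heading=210, 8 segment(s) drawn

Answer: 11.876 -13.539 210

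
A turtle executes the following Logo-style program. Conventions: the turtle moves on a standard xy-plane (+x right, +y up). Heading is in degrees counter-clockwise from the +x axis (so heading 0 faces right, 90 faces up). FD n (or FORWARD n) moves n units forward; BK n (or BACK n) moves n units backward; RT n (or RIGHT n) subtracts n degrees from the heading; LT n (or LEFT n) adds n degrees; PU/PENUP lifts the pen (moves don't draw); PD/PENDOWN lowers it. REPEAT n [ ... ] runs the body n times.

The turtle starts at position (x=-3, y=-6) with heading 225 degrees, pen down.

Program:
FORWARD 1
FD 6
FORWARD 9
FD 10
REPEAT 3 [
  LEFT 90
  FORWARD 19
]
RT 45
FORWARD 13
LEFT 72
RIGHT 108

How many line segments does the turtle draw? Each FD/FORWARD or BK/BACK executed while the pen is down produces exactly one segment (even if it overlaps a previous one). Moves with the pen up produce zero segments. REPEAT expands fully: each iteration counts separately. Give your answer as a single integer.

Answer: 8

Derivation:
Executing turtle program step by step:
Start: pos=(-3,-6), heading=225, pen down
FD 1: (-3,-6) -> (-3.707,-6.707) [heading=225, draw]
FD 6: (-3.707,-6.707) -> (-7.95,-10.95) [heading=225, draw]
FD 9: (-7.95,-10.95) -> (-14.314,-17.314) [heading=225, draw]
FD 10: (-14.314,-17.314) -> (-21.385,-24.385) [heading=225, draw]
REPEAT 3 [
  -- iteration 1/3 --
  LT 90: heading 225 -> 315
  FD 19: (-21.385,-24.385) -> (-7.95,-37.82) [heading=315, draw]
  -- iteration 2/3 --
  LT 90: heading 315 -> 45
  FD 19: (-7.95,-37.82) -> (5.485,-24.385) [heading=45, draw]
  -- iteration 3/3 --
  LT 90: heading 45 -> 135
  FD 19: (5.485,-24.385) -> (-7.95,-10.95) [heading=135, draw]
]
RT 45: heading 135 -> 90
FD 13: (-7.95,-10.95) -> (-7.95,2.05) [heading=90, draw]
LT 72: heading 90 -> 162
RT 108: heading 162 -> 54
Final: pos=(-7.95,2.05), heading=54, 8 segment(s) drawn
Segments drawn: 8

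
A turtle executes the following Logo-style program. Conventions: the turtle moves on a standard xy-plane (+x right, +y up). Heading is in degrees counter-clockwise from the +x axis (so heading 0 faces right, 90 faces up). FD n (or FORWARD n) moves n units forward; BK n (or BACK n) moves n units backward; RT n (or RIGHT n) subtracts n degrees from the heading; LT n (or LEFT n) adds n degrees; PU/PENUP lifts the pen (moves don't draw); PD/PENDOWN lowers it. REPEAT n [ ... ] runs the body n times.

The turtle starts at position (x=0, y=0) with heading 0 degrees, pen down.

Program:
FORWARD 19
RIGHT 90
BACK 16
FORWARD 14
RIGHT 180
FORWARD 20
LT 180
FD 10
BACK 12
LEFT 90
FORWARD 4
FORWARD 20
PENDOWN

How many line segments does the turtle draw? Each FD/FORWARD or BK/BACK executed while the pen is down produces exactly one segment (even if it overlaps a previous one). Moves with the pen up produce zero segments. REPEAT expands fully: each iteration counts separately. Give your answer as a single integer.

Answer: 8

Derivation:
Executing turtle program step by step:
Start: pos=(0,0), heading=0, pen down
FD 19: (0,0) -> (19,0) [heading=0, draw]
RT 90: heading 0 -> 270
BK 16: (19,0) -> (19,16) [heading=270, draw]
FD 14: (19,16) -> (19,2) [heading=270, draw]
RT 180: heading 270 -> 90
FD 20: (19,2) -> (19,22) [heading=90, draw]
LT 180: heading 90 -> 270
FD 10: (19,22) -> (19,12) [heading=270, draw]
BK 12: (19,12) -> (19,24) [heading=270, draw]
LT 90: heading 270 -> 0
FD 4: (19,24) -> (23,24) [heading=0, draw]
FD 20: (23,24) -> (43,24) [heading=0, draw]
PD: pen down
Final: pos=(43,24), heading=0, 8 segment(s) drawn
Segments drawn: 8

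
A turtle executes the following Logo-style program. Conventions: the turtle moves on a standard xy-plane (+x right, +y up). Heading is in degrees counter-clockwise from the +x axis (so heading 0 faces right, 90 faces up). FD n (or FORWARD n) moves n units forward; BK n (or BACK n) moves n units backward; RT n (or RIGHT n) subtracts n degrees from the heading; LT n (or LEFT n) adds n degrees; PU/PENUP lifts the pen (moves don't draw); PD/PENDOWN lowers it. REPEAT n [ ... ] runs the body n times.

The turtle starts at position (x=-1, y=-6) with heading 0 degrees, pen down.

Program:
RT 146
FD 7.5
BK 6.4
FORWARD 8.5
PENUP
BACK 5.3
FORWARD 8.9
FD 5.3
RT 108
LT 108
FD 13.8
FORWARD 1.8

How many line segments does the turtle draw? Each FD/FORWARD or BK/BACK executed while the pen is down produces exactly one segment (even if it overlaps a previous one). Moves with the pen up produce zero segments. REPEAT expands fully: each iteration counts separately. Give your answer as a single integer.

Executing turtle program step by step:
Start: pos=(-1,-6), heading=0, pen down
RT 146: heading 0 -> 214
FD 7.5: (-1,-6) -> (-7.218,-10.194) [heading=214, draw]
BK 6.4: (-7.218,-10.194) -> (-1.912,-6.615) [heading=214, draw]
FD 8.5: (-1.912,-6.615) -> (-8.959,-11.368) [heading=214, draw]
PU: pen up
BK 5.3: (-8.959,-11.368) -> (-4.565,-8.405) [heading=214, move]
FD 8.9: (-4.565,-8.405) -> (-11.943,-13.381) [heading=214, move]
FD 5.3: (-11.943,-13.381) -> (-16.337,-16.345) [heading=214, move]
RT 108: heading 214 -> 106
LT 108: heading 106 -> 214
FD 13.8: (-16.337,-16.345) -> (-27.778,-24.062) [heading=214, move]
FD 1.8: (-27.778,-24.062) -> (-29.27,-25.068) [heading=214, move]
Final: pos=(-29.27,-25.068), heading=214, 3 segment(s) drawn
Segments drawn: 3

Answer: 3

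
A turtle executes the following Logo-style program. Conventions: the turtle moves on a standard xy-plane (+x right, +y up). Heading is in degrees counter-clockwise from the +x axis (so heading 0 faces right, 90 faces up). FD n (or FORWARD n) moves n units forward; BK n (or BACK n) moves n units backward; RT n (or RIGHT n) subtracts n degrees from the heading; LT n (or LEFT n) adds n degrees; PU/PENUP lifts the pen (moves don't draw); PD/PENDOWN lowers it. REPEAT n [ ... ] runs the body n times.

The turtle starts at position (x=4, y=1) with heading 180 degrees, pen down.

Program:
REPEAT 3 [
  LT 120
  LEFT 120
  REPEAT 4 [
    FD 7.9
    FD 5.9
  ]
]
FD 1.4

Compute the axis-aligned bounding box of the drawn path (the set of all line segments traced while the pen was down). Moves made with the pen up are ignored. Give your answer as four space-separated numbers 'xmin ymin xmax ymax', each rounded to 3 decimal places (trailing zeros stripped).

Executing turtle program step by step:
Start: pos=(4,1), heading=180, pen down
REPEAT 3 [
  -- iteration 1/3 --
  LT 120: heading 180 -> 300
  LT 120: heading 300 -> 60
  REPEAT 4 [
    -- iteration 1/4 --
    FD 7.9: (4,1) -> (7.95,7.842) [heading=60, draw]
    FD 5.9: (7.95,7.842) -> (10.9,12.951) [heading=60, draw]
    -- iteration 2/4 --
    FD 7.9: (10.9,12.951) -> (14.85,19.793) [heading=60, draw]
    FD 5.9: (14.85,19.793) -> (17.8,24.902) [heading=60, draw]
    -- iteration 3/4 --
    FD 7.9: (17.8,24.902) -> (21.75,31.744) [heading=60, draw]
    FD 5.9: (21.75,31.744) -> (24.7,36.853) [heading=60, draw]
    -- iteration 4/4 --
    FD 7.9: (24.7,36.853) -> (28.65,43.695) [heading=60, draw]
    FD 5.9: (28.65,43.695) -> (31.6,48.805) [heading=60, draw]
  ]
  -- iteration 2/3 --
  LT 120: heading 60 -> 180
  LT 120: heading 180 -> 300
  REPEAT 4 [
    -- iteration 1/4 --
    FD 7.9: (31.6,48.805) -> (35.55,41.963) [heading=300, draw]
    FD 5.9: (35.55,41.963) -> (38.5,36.853) [heading=300, draw]
    -- iteration 2/4 --
    FD 7.9: (38.5,36.853) -> (42.45,30.012) [heading=300, draw]
    FD 5.9: (42.45,30.012) -> (45.4,24.902) [heading=300, draw]
    -- iteration 3/4 --
    FD 7.9: (45.4,24.902) -> (49.35,18.061) [heading=300, draw]
    FD 5.9: (49.35,18.061) -> (52.3,12.951) [heading=300, draw]
    -- iteration 4/4 --
    FD 7.9: (52.3,12.951) -> (56.25,6.11) [heading=300, draw]
    FD 5.9: (56.25,6.11) -> (59.2,1) [heading=300, draw]
  ]
  -- iteration 3/3 --
  LT 120: heading 300 -> 60
  LT 120: heading 60 -> 180
  REPEAT 4 [
    -- iteration 1/4 --
    FD 7.9: (59.2,1) -> (51.3,1) [heading=180, draw]
    FD 5.9: (51.3,1) -> (45.4,1) [heading=180, draw]
    -- iteration 2/4 --
    FD 7.9: (45.4,1) -> (37.5,1) [heading=180, draw]
    FD 5.9: (37.5,1) -> (31.6,1) [heading=180, draw]
    -- iteration 3/4 --
    FD 7.9: (31.6,1) -> (23.7,1) [heading=180, draw]
    FD 5.9: (23.7,1) -> (17.8,1) [heading=180, draw]
    -- iteration 4/4 --
    FD 7.9: (17.8,1) -> (9.9,1) [heading=180, draw]
    FD 5.9: (9.9,1) -> (4,1) [heading=180, draw]
  ]
]
FD 1.4: (4,1) -> (2.6,1) [heading=180, draw]
Final: pos=(2.6,1), heading=180, 25 segment(s) drawn

Segment endpoints: x in {2.6, 4, 4, 7.95, 9.9, 10.9, 14.85, 17.8, 17.8, 21.75, 23.7, 24.7, 28.65, 31.6, 31.6, 35.55, 37.5, 38.5, 42.45, 45.4, 45.4, 49.35, 51.3, 52.3, 56.25, 59.2}, y in {1, 1, 1, 1, 1, 1, 1, 1, 1, 1, 1, 6.11, 7.842, 12.951, 12.951, 18.061, 19.793, 24.902, 24.902, 30.012, 31.744, 36.853, 41.963, 43.695, 48.805}
xmin=2.6, ymin=1, xmax=59.2, ymax=48.805

Answer: 2.6 1 59.2 48.805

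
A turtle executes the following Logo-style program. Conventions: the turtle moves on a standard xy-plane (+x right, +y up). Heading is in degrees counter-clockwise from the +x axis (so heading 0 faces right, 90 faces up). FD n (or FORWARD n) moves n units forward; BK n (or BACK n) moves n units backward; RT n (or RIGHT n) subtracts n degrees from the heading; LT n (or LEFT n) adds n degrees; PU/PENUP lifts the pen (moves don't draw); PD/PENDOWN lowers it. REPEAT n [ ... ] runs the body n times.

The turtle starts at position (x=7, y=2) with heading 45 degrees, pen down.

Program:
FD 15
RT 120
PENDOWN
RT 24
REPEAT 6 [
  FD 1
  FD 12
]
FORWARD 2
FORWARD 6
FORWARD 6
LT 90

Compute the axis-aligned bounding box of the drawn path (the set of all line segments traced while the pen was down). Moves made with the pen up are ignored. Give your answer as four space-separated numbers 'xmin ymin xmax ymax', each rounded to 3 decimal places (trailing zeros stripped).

Answer: 3.215 -78.261 17.607 12.607

Derivation:
Executing turtle program step by step:
Start: pos=(7,2), heading=45, pen down
FD 15: (7,2) -> (17.607,12.607) [heading=45, draw]
RT 120: heading 45 -> 285
PD: pen down
RT 24: heading 285 -> 261
REPEAT 6 [
  -- iteration 1/6 --
  FD 1: (17.607,12.607) -> (17.45,11.619) [heading=261, draw]
  FD 12: (17.45,11.619) -> (15.573,-0.233) [heading=261, draw]
  -- iteration 2/6 --
  FD 1: (15.573,-0.233) -> (15.417,-1.221) [heading=261, draw]
  FD 12: (15.417,-1.221) -> (13.539,-13.073) [heading=261, draw]
  -- iteration 3/6 --
  FD 1: (13.539,-13.073) -> (13.383,-14.061) [heading=261, draw]
  FD 12: (13.383,-14.061) -> (11.506,-25.913) [heading=261, draw]
  -- iteration 4/6 --
  FD 1: (11.506,-25.913) -> (11.349,-26.901) [heading=261, draw]
  FD 12: (11.349,-26.901) -> (9.472,-38.753) [heading=261, draw]
  -- iteration 5/6 --
  FD 1: (9.472,-38.753) -> (9.316,-39.741) [heading=261, draw]
  FD 12: (9.316,-39.741) -> (7.438,-51.593) [heading=261, draw]
  -- iteration 6/6 --
  FD 1: (7.438,-51.593) -> (7.282,-52.581) [heading=261, draw]
  FD 12: (7.282,-52.581) -> (5.405,-64.433) [heading=261, draw]
]
FD 2: (5.405,-64.433) -> (5.092,-66.408) [heading=261, draw]
FD 6: (5.092,-66.408) -> (4.153,-72.335) [heading=261, draw]
FD 6: (4.153,-72.335) -> (3.215,-78.261) [heading=261, draw]
LT 90: heading 261 -> 351
Final: pos=(3.215,-78.261), heading=351, 16 segment(s) drawn

Segment endpoints: x in {3.215, 4.153, 5.092, 5.405, 7, 7.282, 7.438, 9.316, 9.472, 11.349, 11.506, 13.383, 13.539, 15.417, 15.573, 17.45, 17.607}, y in {-78.261, -72.335, -66.408, -64.433, -52.581, -51.593, -39.741, -38.753, -26.901, -25.913, -14.061, -13.073, -1.221, -0.233, 2, 11.619, 12.607}
xmin=3.215, ymin=-78.261, xmax=17.607, ymax=12.607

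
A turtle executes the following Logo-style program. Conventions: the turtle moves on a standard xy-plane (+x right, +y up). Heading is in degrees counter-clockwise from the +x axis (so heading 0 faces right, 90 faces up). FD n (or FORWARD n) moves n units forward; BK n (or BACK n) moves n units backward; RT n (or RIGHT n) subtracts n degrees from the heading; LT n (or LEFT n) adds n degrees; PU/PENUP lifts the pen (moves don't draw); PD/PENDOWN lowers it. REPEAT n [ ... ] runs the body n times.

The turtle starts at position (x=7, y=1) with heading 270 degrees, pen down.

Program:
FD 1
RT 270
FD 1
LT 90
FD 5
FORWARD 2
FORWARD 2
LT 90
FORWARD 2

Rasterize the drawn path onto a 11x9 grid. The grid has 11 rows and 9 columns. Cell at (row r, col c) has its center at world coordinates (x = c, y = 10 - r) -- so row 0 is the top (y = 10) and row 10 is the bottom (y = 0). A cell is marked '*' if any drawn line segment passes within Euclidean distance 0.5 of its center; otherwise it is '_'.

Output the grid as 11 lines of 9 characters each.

Segment 0: (7,1) -> (7,0)
Segment 1: (7,0) -> (8,0)
Segment 2: (8,0) -> (8,5)
Segment 3: (8,5) -> (8,7)
Segment 4: (8,7) -> (8,9)
Segment 5: (8,9) -> (6,9)

Answer: _________
______***
________*
________*
________*
________*
________*
________*
________*
_______**
_______**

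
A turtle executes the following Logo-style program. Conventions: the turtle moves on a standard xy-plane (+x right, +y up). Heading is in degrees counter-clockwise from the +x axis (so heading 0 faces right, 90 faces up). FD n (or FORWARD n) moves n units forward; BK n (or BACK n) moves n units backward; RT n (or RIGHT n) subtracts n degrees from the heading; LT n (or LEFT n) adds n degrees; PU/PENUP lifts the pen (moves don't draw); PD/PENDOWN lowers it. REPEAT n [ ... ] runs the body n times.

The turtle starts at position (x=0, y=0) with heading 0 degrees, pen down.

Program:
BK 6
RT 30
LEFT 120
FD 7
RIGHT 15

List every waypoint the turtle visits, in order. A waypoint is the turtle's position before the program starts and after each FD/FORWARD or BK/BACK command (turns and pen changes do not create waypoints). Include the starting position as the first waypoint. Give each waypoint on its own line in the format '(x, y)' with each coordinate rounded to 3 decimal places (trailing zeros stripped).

Answer: (0, 0)
(-6, 0)
(-6, 7)

Derivation:
Executing turtle program step by step:
Start: pos=(0,0), heading=0, pen down
BK 6: (0,0) -> (-6,0) [heading=0, draw]
RT 30: heading 0 -> 330
LT 120: heading 330 -> 90
FD 7: (-6,0) -> (-6,7) [heading=90, draw]
RT 15: heading 90 -> 75
Final: pos=(-6,7), heading=75, 2 segment(s) drawn
Waypoints (3 total):
(0, 0)
(-6, 0)
(-6, 7)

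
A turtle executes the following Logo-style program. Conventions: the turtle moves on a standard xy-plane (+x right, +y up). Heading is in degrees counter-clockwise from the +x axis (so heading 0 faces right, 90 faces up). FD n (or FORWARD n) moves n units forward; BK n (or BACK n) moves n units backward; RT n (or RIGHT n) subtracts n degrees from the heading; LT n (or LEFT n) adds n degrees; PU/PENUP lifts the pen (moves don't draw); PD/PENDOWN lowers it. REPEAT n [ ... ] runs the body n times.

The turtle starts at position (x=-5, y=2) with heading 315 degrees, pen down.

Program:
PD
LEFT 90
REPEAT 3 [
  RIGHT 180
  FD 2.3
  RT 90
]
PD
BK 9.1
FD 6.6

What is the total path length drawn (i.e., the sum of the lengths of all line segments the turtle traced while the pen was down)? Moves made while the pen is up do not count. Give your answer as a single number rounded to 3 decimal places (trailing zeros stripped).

Executing turtle program step by step:
Start: pos=(-5,2), heading=315, pen down
PD: pen down
LT 90: heading 315 -> 45
REPEAT 3 [
  -- iteration 1/3 --
  RT 180: heading 45 -> 225
  FD 2.3: (-5,2) -> (-6.626,0.374) [heading=225, draw]
  RT 90: heading 225 -> 135
  -- iteration 2/3 --
  RT 180: heading 135 -> 315
  FD 2.3: (-6.626,0.374) -> (-5,-1.253) [heading=315, draw]
  RT 90: heading 315 -> 225
  -- iteration 3/3 --
  RT 180: heading 225 -> 45
  FD 2.3: (-5,-1.253) -> (-3.374,0.374) [heading=45, draw]
  RT 90: heading 45 -> 315
]
PD: pen down
BK 9.1: (-3.374,0.374) -> (-9.808,6.808) [heading=315, draw]
FD 6.6: (-9.808,6.808) -> (-5.141,2.141) [heading=315, draw]
Final: pos=(-5.141,2.141), heading=315, 5 segment(s) drawn

Segment lengths:
  seg 1: (-5,2) -> (-6.626,0.374), length = 2.3
  seg 2: (-6.626,0.374) -> (-5,-1.253), length = 2.3
  seg 3: (-5,-1.253) -> (-3.374,0.374), length = 2.3
  seg 4: (-3.374,0.374) -> (-9.808,6.808), length = 9.1
  seg 5: (-9.808,6.808) -> (-5.141,2.141), length = 6.6
Total = 22.6

Answer: 22.6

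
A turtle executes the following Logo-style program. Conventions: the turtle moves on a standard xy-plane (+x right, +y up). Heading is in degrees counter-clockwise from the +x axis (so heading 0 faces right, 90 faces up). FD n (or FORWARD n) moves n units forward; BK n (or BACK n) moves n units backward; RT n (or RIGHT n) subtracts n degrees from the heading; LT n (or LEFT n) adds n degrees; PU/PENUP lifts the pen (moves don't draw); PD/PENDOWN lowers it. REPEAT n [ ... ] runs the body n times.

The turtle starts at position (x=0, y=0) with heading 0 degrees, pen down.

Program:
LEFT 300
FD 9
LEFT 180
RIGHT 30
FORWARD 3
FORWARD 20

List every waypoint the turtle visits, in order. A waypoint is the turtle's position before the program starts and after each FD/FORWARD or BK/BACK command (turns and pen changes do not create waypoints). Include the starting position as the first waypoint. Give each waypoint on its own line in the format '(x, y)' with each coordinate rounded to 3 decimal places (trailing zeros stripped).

Answer: (0, 0)
(4.5, -7.794)
(4.5, -4.794)
(4.5, 15.206)

Derivation:
Executing turtle program step by step:
Start: pos=(0,0), heading=0, pen down
LT 300: heading 0 -> 300
FD 9: (0,0) -> (4.5,-7.794) [heading=300, draw]
LT 180: heading 300 -> 120
RT 30: heading 120 -> 90
FD 3: (4.5,-7.794) -> (4.5,-4.794) [heading=90, draw]
FD 20: (4.5,-4.794) -> (4.5,15.206) [heading=90, draw]
Final: pos=(4.5,15.206), heading=90, 3 segment(s) drawn
Waypoints (4 total):
(0, 0)
(4.5, -7.794)
(4.5, -4.794)
(4.5, 15.206)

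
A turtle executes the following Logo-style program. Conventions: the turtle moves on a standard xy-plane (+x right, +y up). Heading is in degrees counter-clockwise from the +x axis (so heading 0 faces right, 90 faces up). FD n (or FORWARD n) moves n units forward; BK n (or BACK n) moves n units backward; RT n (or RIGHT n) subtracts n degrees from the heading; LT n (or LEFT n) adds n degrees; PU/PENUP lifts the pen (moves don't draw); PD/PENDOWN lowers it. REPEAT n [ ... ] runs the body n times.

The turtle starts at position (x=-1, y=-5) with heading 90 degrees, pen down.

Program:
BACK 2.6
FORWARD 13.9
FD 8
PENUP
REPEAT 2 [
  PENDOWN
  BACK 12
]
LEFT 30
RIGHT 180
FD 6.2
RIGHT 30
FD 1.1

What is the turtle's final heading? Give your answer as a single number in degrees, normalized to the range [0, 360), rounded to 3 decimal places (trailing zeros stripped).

Answer: 270

Derivation:
Executing turtle program step by step:
Start: pos=(-1,-5), heading=90, pen down
BK 2.6: (-1,-5) -> (-1,-7.6) [heading=90, draw]
FD 13.9: (-1,-7.6) -> (-1,6.3) [heading=90, draw]
FD 8: (-1,6.3) -> (-1,14.3) [heading=90, draw]
PU: pen up
REPEAT 2 [
  -- iteration 1/2 --
  PD: pen down
  BK 12: (-1,14.3) -> (-1,2.3) [heading=90, draw]
  -- iteration 2/2 --
  PD: pen down
  BK 12: (-1,2.3) -> (-1,-9.7) [heading=90, draw]
]
LT 30: heading 90 -> 120
RT 180: heading 120 -> 300
FD 6.2: (-1,-9.7) -> (2.1,-15.069) [heading=300, draw]
RT 30: heading 300 -> 270
FD 1.1: (2.1,-15.069) -> (2.1,-16.169) [heading=270, draw]
Final: pos=(2.1,-16.169), heading=270, 7 segment(s) drawn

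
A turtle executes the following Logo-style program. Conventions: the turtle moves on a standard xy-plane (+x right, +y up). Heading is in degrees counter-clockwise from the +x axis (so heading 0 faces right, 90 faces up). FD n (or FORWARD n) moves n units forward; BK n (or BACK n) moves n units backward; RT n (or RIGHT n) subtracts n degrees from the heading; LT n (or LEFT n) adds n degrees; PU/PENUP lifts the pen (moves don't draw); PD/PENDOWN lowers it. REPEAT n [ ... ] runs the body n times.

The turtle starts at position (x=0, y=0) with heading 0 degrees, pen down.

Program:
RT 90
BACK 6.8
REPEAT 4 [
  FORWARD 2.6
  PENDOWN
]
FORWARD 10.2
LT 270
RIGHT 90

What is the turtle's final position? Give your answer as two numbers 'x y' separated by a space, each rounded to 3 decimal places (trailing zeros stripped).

Answer: 0 -13.8

Derivation:
Executing turtle program step by step:
Start: pos=(0,0), heading=0, pen down
RT 90: heading 0 -> 270
BK 6.8: (0,0) -> (0,6.8) [heading=270, draw]
REPEAT 4 [
  -- iteration 1/4 --
  FD 2.6: (0,6.8) -> (0,4.2) [heading=270, draw]
  PD: pen down
  -- iteration 2/4 --
  FD 2.6: (0,4.2) -> (0,1.6) [heading=270, draw]
  PD: pen down
  -- iteration 3/4 --
  FD 2.6: (0,1.6) -> (0,-1) [heading=270, draw]
  PD: pen down
  -- iteration 4/4 --
  FD 2.6: (0,-1) -> (0,-3.6) [heading=270, draw]
  PD: pen down
]
FD 10.2: (0,-3.6) -> (0,-13.8) [heading=270, draw]
LT 270: heading 270 -> 180
RT 90: heading 180 -> 90
Final: pos=(0,-13.8), heading=90, 6 segment(s) drawn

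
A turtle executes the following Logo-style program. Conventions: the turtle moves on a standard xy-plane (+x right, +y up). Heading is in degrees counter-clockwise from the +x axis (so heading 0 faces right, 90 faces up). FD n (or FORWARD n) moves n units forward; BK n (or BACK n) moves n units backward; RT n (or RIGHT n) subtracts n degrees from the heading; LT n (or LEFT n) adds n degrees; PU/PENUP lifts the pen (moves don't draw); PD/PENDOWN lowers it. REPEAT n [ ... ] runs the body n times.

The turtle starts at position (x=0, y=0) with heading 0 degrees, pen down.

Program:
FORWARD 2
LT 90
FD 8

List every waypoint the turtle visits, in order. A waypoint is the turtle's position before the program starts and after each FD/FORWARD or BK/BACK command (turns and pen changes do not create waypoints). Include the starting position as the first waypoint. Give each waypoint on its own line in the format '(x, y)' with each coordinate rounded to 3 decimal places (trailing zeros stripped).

Executing turtle program step by step:
Start: pos=(0,0), heading=0, pen down
FD 2: (0,0) -> (2,0) [heading=0, draw]
LT 90: heading 0 -> 90
FD 8: (2,0) -> (2,8) [heading=90, draw]
Final: pos=(2,8), heading=90, 2 segment(s) drawn
Waypoints (3 total):
(0, 0)
(2, 0)
(2, 8)

Answer: (0, 0)
(2, 0)
(2, 8)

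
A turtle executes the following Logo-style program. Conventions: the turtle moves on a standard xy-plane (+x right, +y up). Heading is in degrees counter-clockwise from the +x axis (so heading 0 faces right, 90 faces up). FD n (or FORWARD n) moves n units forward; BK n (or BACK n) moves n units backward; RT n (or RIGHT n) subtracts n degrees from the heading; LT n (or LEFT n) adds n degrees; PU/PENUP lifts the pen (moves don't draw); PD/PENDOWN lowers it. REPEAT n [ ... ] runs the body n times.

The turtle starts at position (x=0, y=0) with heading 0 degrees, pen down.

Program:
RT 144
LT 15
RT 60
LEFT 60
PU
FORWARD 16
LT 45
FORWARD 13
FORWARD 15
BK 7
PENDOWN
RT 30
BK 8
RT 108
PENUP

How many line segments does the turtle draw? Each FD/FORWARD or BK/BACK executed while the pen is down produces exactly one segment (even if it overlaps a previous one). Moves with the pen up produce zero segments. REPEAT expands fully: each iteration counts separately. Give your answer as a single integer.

Executing turtle program step by step:
Start: pos=(0,0), heading=0, pen down
RT 144: heading 0 -> 216
LT 15: heading 216 -> 231
RT 60: heading 231 -> 171
LT 60: heading 171 -> 231
PU: pen up
FD 16: (0,0) -> (-10.069,-12.434) [heading=231, move]
LT 45: heading 231 -> 276
FD 13: (-10.069,-12.434) -> (-8.71,-25.363) [heading=276, move]
FD 15: (-8.71,-25.363) -> (-7.142,-40.281) [heading=276, move]
BK 7: (-7.142,-40.281) -> (-7.874,-33.319) [heading=276, move]
PD: pen down
RT 30: heading 276 -> 246
BK 8: (-7.874,-33.319) -> (-4.62,-26.011) [heading=246, draw]
RT 108: heading 246 -> 138
PU: pen up
Final: pos=(-4.62,-26.011), heading=138, 1 segment(s) drawn
Segments drawn: 1

Answer: 1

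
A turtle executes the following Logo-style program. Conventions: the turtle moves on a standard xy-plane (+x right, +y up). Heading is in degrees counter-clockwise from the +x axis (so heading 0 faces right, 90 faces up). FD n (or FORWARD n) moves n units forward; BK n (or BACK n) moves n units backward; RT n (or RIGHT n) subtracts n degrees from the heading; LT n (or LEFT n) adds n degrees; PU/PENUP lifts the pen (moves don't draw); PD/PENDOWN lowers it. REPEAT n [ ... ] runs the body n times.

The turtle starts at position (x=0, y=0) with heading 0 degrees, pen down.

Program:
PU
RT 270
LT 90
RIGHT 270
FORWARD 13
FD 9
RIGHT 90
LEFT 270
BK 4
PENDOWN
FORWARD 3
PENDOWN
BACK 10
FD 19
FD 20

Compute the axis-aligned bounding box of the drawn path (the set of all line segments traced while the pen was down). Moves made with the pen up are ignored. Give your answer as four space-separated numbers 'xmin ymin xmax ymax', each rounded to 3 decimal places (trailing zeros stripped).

Executing turtle program step by step:
Start: pos=(0,0), heading=0, pen down
PU: pen up
RT 270: heading 0 -> 90
LT 90: heading 90 -> 180
RT 270: heading 180 -> 270
FD 13: (0,0) -> (0,-13) [heading=270, move]
FD 9: (0,-13) -> (0,-22) [heading=270, move]
RT 90: heading 270 -> 180
LT 270: heading 180 -> 90
BK 4: (0,-22) -> (0,-26) [heading=90, move]
PD: pen down
FD 3: (0,-26) -> (0,-23) [heading=90, draw]
PD: pen down
BK 10: (0,-23) -> (0,-33) [heading=90, draw]
FD 19: (0,-33) -> (0,-14) [heading=90, draw]
FD 20: (0,-14) -> (0,6) [heading=90, draw]
Final: pos=(0,6), heading=90, 4 segment(s) drawn

Segment endpoints: x in {0, 0, 0, 0, 0}, y in {-33, -26, -23, -14, 6}
xmin=0, ymin=-33, xmax=0, ymax=6

Answer: 0 -33 0 6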